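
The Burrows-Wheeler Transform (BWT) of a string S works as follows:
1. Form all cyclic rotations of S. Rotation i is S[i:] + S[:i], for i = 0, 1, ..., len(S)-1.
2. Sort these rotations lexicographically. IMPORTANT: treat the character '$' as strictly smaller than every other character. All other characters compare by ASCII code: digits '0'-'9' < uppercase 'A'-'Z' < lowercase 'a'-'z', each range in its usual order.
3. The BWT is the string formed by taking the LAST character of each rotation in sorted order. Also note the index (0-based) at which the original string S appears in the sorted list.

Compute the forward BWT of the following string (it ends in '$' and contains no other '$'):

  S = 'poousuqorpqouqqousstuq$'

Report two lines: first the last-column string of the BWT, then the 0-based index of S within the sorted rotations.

Answer: qpqqqo$ruupquousustsooo
6

Derivation:
All 23 rotations (rotation i = S[i:]+S[:i]):
  rot[0] = poousuqorpqouqqousstuq$
  rot[1] = oousuqorpqouqqousstuq$p
  rot[2] = ousuqorpqouqqousstuq$po
  rot[3] = usuqorpqouqqousstuq$poo
  rot[4] = suqorpqouqqousstuq$poou
  rot[5] = uqorpqouqqousstuq$poous
  rot[6] = qorpqouqqousstuq$poousu
  rot[7] = orpqouqqousstuq$poousuq
  rot[8] = rpqouqqousstuq$poousuqo
  rot[9] = pqouqqousstuq$poousuqor
  rot[10] = qouqqousstuq$poousuqorp
  rot[11] = ouqqousstuq$poousuqorpq
  rot[12] = uqqousstuq$poousuqorpqo
  rot[13] = qqousstuq$poousuqorpqou
  rot[14] = qousstuq$poousuqorpqouq
  rot[15] = ousstuq$poousuqorpqouqq
  rot[16] = usstuq$poousuqorpqouqqo
  rot[17] = sstuq$poousuqorpqouqqou
  rot[18] = stuq$poousuqorpqouqqous
  rot[19] = tuq$poousuqorpqouqqouss
  rot[20] = uq$poousuqorpqouqqousst
  rot[21] = q$poousuqorpqouqqousstu
  rot[22] = $poousuqorpqouqqousstuq
Sorted (with $ < everything):
  sorted[0] = $poousuqorpqouqqousstuq  (last char: 'q')
  sorted[1] = oousuqorpqouqqousstuq$p  (last char: 'p')
  sorted[2] = orpqouqqousstuq$poousuq  (last char: 'q')
  sorted[3] = ouqqousstuq$poousuqorpq  (last char: 'q')
  sorted[4] = ousstuq$poousuqorpqouqq  (last char: 'q')
  sorted[5] = ousuqorpqouqqousstuq$po  (last char: 'o')
  sorted[6] = poousuqorpqouqqousstuq$  (last char: '$')
  sorted[7] = pqouqqousstuq$poousuqor  (last char: 'r')
  sorted[8] = q$poousuqorpqouqqousstu  (last char: 'u')
  sorted[9] = qorpqouqqousstuq$poousu  (last char: 'u')
  sorted[10] = qouqqousstuq$poousuqorp  (last char: 'p')
  sorted[11] = qousstuq$poousuqorpqouq  (last char: 'q')
  sorted[12] = qqousstuq$poousuqorpqou  (last char: 'u')
  sorted[13] = rpqouqqousstuq$poousuqo  (last char: 'o')
  sorted[14] = sstuq$poousuqorpqouqqou  (last char: 'u')
  sorted[15] = stuq$poousuqorpqouqqous  (last char: 's')
  sorted[16] = suqorpqouqqousstuq$poou  (last char: 'u')
  sorted[17] = tuq$poousuqorpqouqqouss  (last char: 's')
  sorted[18] = uq$poousuqorpqouqqousst  (last char: 't')
  sorted[19] = uqorpqouqqousstuq$poous  (last char: 's')
  sorted[20] = uqqousstuq$poousuqorpqo  (last char: 'o')
  sorted[21] = usstuq$poousuqorpqouqqo  (last char: 'o')
  sorted[22] = usuqorpqouqqousstuq$poo  (last char: 'o')
Last column: qpqqqo$ruupquousustsooo
Original string S is at sorted index 6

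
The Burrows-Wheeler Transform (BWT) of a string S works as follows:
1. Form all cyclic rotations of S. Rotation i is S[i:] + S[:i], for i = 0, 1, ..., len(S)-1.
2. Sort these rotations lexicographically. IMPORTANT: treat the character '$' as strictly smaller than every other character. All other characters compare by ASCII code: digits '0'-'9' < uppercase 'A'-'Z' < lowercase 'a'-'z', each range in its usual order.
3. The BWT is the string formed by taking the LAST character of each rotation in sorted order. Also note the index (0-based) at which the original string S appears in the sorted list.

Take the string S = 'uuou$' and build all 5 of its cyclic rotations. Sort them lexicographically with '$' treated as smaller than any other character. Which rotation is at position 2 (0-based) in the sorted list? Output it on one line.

All 5 rotations (rotation i = S[i:]+S[:i]):
  rot[0] = uuou$
  rot[1] = uou$u
  rot[2] = ou$uu
  rot[3] = u$uuo
  rot[4] = $uuou
Sorted (with $ < everything):
  sorted[0] = $uuou
  sorted[1] = ou$uu
  sorted[2] = u$uuo
  sorted[3] = uou$u
  sorted[4] = uuou$
sorted[2] = u$uuo

Answer: u$uuo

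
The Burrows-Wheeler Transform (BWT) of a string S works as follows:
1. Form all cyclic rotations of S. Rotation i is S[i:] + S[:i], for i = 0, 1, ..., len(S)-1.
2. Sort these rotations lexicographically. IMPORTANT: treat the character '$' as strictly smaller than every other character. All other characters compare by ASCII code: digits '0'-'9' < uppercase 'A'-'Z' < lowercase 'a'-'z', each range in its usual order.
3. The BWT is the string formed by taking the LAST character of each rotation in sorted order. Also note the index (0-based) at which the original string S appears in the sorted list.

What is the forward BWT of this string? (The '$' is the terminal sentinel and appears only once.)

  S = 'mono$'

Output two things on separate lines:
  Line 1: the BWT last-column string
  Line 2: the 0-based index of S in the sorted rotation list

Answer: o$onm
1

Derivation:
All 5 rotations (rotation i = S[i:]+S[:i]):
  rot[0] = mono$
  rot[1] = ono$m
  rot[2] = no$mo
  rot[3] = o$mon
  rot[4] = $mono
Sorted (with $ < everything):
  sorted[0] = $mono  (last char: 'o')
  sorted[1] = mono$  (last char: '$')
  sorted[2] = no$mo  (last char: 'o')
  sorted[3] = o$mon  (last char: 'n')
  sorted[4] = ono$m  (last char: 'm')
Last column: o$onm
Original string S is at sorted index 1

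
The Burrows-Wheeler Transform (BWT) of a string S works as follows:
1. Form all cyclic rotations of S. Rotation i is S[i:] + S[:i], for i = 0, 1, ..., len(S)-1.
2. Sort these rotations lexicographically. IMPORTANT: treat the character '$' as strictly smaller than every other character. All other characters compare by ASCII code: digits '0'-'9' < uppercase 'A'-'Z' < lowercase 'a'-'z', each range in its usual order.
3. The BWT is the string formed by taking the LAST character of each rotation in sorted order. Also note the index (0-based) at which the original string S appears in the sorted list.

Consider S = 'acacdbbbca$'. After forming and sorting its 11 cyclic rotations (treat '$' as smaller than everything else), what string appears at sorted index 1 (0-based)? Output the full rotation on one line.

Answer: a$acacdbbbc

Derivation:
All 11 rotations (rotation i = S[i:]+S[:i]):
  rot[0] = acacdbbbca$
  rot[1] = cacdbbbca$a
  rot[2] = acdbbbca$ac
  rot[3] = cdbbbca$aca
  rot[4] = dbbbca$acac
  rot[5] = bbbca$acacd
  rot[6] = bbca$acacdb
  rot[7] = bca$acacdbb
  rot[8] = ca$acacdbbb
  rot[9] = a$acacdbbbc
  rot[10] = $acacdbbbca
Sorted (with $ < everything):
  sorted[0] = $acacdbbbca
  sorted[1] = a$acacdbbbc
  sorted[2] = acacdbbbca$
  sorted[3] = acdbbbca$ac
  sorted[4] = bbbca$acacd
  sorted[5] = bbca$acacdb
  sorted[6] = bca$acacdbb
  sorted[7] = ca$acacdbbb
  sorted[8] = cacdbbbca$a
  sorted[9] = cdbbbca$aca
  sorted[10] = dbbbca$acac
sorted[1] = a$acacdbbbc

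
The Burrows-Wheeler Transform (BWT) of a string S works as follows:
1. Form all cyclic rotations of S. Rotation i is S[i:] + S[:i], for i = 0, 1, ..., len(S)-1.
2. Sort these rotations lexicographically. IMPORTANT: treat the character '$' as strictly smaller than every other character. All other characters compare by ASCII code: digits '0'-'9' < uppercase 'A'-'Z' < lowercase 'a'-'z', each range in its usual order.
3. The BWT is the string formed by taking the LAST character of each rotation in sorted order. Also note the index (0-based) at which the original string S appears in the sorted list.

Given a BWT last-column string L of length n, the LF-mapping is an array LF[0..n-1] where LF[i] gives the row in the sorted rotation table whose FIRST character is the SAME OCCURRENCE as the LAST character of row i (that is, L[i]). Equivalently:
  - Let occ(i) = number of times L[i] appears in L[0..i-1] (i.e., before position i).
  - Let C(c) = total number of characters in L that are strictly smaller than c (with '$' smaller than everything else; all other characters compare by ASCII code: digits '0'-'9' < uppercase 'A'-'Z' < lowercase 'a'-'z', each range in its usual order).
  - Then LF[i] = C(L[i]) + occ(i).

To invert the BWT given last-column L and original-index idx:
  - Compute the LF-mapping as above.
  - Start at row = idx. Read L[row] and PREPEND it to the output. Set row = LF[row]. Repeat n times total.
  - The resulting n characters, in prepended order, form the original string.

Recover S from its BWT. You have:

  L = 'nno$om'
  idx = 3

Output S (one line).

Answer: nmoon$

Derivation:
LF mapping: 2 3 4 0 5 1
Walk LF starting at row 3, prepending L[row]:
  step 1: row=3, L[3]='$', prepend. Next row=LF[3]=0
  step 2: row=0, L[0]='n', prepend. Next row=LF[0]=2
  step 3: row=2, L[2]='o', prepend. Next row=LF[2]=4
  step 4: row=4, L[4]='o', prepend. Next row=LF[4]=5
  step 5: row=5, L[5]='m', prepend. Next row=LF[5]=1
  step 6: row=1, L[1]='n', prepend. Next row=LF[1]=3
Reversed output: nmoon$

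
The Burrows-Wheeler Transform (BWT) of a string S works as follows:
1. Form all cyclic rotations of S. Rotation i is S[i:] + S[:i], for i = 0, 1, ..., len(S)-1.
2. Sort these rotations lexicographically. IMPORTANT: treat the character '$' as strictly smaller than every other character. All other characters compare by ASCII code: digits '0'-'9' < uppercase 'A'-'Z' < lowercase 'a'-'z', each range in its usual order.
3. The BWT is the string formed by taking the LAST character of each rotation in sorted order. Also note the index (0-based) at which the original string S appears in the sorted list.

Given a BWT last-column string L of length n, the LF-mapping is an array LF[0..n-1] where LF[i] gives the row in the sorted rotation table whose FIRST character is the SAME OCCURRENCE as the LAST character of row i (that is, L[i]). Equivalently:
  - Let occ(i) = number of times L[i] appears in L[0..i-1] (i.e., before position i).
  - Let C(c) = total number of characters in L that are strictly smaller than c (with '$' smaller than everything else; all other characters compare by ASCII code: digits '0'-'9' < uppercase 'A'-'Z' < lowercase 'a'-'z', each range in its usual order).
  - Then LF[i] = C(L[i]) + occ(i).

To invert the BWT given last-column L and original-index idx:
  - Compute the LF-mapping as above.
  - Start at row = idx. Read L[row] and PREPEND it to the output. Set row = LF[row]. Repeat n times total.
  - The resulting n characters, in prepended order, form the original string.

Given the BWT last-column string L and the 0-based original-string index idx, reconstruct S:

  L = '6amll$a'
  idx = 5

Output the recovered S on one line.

Answer: llama6$

Derivation:
LF mapping: 1 2 6 4 5 0 3
Walk LF starting at row 5, prepending L[row]:
  step 1: row=5, L[5]='$', prepend. Next row=LF[5]=0
  step 2: row=0, L[0]='6', prepend. Next row=LF[0]=1
  step 3: row=1, L[1]='a', prepend. Next row=LF[1]=2
  step 4: row=2, L[2]='m', prepend. Next row=LF[2]=6
  step 5: row=6, L[6]='a', prepend. Next row=LF[6]=3
  step 6: row=3, L[3]='l', prepend. Next row=LF[3]=4
  step 7: row=4, L[4]='l', prepend. Next row=LF[4]=5
Reversed output: llama6$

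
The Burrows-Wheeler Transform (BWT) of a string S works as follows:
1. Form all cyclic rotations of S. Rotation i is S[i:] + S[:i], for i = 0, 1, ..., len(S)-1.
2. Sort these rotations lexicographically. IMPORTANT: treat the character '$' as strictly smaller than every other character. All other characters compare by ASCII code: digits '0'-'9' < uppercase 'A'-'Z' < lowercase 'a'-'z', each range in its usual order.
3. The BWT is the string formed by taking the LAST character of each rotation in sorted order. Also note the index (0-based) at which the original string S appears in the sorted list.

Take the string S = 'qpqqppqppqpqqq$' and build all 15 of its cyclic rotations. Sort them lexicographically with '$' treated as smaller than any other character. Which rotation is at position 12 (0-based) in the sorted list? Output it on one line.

Answer: qq$qpqqppqppqpq

Derivation:
All 15 rotations (rotation i = S[i:]+S[:i]):
  rot[0] = qpqqppqppqpqqq$
  rot[1] = pqqppqppqpqqq$q
  rot[2] = qqppqppqpqqq$qp
  rot[3] = qppqppqpqqq$qpq
  rot[4] = ppqppqpqqq$qpqq
  rot[5] = pqppqpqqq$qpqqp
  rot[6] = qppqpqqq$qpqqpp
  rot[7] = ppqpqqq$qpqqppq
  rot[8] = pqpqqq$qpqqppqp
  rot[9] = qpqqq$qpqqppqpp
  rot[10] = pqqq$qpqqppqppq
  rot[11] = qqq$qpqqppqppqp
  rot[12] = qq$qpqqppqppqpq
  rot[13] = q$qpqqppqppqpqq
  rot[14] = $qpqqppqppqpqqq
Sorted (with $ < everything):
  sorted[0] = $qpqqppqppqpqqq
  sorted[1] = ppqppqpqqq$qpqq
  sorted[2] = ppqpqqq$qpqqppq
  sorted[3] = pqppqpqqq$qpqqp
  sorted[4] = pqpqqq$qpqqppqp
  sorted[5] = pqqppqppqpqqq$q
  sorted[6] = pqqq$qpqqppqppq
  sorted[7] = q$qpqqppqppqpqq
  sorted[8] = qppqppqpqqq$qpq
  sorted[9] = qppqpqqq$qpqqpp
  sorted[10] = qpqqppqppqpqqq$
  sorted[11] = qpqqq$qpqqppqpp
  sorted[12] = qq$qpqqppqppqpq
  sorted[13] = qqppqppqpqqq$qp
  sorted[14] = qqq$qpqqppqppqp
sorted[12] = qq$qpqqppqppqpq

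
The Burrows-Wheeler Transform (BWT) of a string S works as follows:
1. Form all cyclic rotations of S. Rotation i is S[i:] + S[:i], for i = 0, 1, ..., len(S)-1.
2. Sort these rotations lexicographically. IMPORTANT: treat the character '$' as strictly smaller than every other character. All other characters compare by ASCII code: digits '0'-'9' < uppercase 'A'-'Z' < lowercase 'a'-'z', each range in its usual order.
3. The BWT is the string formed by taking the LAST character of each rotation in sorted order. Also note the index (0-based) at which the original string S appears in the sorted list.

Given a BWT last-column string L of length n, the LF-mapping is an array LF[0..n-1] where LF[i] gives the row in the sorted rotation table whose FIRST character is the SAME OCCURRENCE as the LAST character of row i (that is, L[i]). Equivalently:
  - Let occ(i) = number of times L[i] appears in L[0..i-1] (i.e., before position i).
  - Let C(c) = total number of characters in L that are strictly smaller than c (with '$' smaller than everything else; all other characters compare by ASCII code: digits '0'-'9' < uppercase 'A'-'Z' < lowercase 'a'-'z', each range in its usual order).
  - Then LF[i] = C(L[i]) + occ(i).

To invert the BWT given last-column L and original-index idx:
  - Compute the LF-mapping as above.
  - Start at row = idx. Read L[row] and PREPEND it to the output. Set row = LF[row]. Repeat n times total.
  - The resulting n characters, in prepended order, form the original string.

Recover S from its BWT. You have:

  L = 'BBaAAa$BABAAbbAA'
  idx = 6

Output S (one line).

LF mapping: 8 9 12 1 2 13 0 10 3 11 4 5 14 15 6 7
Walk LF starting at row 6, prepending L[row]:
  step 1: row=6, L[6]='$', prepend. Next row=LF[6]=0
  step 2: row=0, L[0]='B', prepend. Next row=LF[0]=8
  step 3: row=8, L[8]='A', prepend. Next row=LF[8]=3
  step 4: row=3, L[3]='A', prepend. Next row=LF[3]=1
  step 5: row=1, L[1]='B', prepend. Next row=LF[1]=9
  step 6: row=9, L[9]='B', prepend. Next row=LF[9]=11
  step 7: row=11, L[11]='A', prepend. Next row=LF[11]=5
  step 8: row=5, L[5]='a', prepend. Next row=LF[5]=13
  step 9: row=13, L[13]='b', prepend. Next row=LF[13]=15
  step 10: row=15, L[15]='A', prepend. Next row=LF[15]=7
  step 11: row=7, L[7]='B', prepend. Next row=LF[7]=10
  step 12: row=10, L[10]='A', prepend. Next row=LF[10]=4
  step 13: row=4, L[4]='A', prepend. Next row=LF[4]=2
  step 14: row=2, L[2]='a', prepend. Next row=LF[2]=12
  step 15: row=12, L[12]='b', prepend. Next row=LF[12]=14
  step 16: row=14, L[14]='A', prepend. Next row=LF[14]=6
Reversed output: AbaAABAbaABBAAB$

Answer: AbaAABAbaABBAAB$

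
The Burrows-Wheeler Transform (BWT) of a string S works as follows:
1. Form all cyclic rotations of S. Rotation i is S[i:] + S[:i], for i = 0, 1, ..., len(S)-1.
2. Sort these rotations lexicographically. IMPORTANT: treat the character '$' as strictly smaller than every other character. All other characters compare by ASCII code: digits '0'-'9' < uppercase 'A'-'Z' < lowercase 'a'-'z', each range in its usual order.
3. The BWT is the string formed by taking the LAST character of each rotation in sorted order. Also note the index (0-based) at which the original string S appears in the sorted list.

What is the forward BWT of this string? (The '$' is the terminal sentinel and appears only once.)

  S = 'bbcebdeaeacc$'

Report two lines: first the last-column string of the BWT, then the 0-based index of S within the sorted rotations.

All 13 rotations (rotation i = S[i:]+S[:i]):
  rot[0] = bbcebdeaeacc$
  rot[1] = bcebdeaeacc$b
  rot[2] = cebdeaeacc$bb
  rot[3] = ebdeaeacc$bbc
  rot[4] = bdeaeacc$bbce
  rot[5] = deaeacc$bbceb
  rot[6] = eaeacc$bbcebd
  rot[7] = aeacc$bbcebde
  rot[8] = eacc$bbcebdea
  rot[9] = acc$bbcebdeae
  rot[10] = cc$bbcebdeaea
  rot[11] = c$bbcebdeaeac
  rot[12] = $bbcebdeaeacc
Sorted (with $ < everything):
  sorted[0] = $bbcebdeaeacc  (last char: 'c')
  sorted[1] = acc$bbcebdeae  (last char: 'e')
  sorted[2] = aeacc$bbcebde  (last char: 'e')
  sorted[3] = bbcebdeaeacc$  (last char: '$')
  sorted[4] = bcebdeaeacc$b  (last char: 'b')
  sorted[5] = bdeaeacc$bbce  (last char: 'e')
  sorted[6] = c$bbcebdeaeac  (last char: 'c')
  sorted[7] = cc$bbcebdeaea  (last char: 'a')
  sorted[8] = cebdeaeacc$bb  (last char: 'b')
  sorted[9] = deaeacc$bbceb  (last char: 'b')
  sorted[10] = eacc$bbcebdea  (last char: 'a')
  sorted[11] = eaeacc$bbcebd  (last char: 'd')
  sorted[12] = ebdeaeacc$bbc  (last char: 'c')
Last column: cee$becabbadc
Original string S is at sorted index 3

Answer: cee$becabbadc
3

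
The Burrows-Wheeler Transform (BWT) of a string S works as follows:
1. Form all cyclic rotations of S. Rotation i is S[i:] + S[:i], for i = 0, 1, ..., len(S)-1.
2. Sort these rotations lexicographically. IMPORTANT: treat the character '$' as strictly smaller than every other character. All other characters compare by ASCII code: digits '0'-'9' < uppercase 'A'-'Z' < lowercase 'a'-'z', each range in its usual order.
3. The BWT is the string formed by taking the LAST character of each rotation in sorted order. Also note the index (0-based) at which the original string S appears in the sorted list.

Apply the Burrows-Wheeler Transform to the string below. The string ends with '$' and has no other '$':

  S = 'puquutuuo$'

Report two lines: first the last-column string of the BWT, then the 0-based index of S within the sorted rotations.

Answer: ou$uuuputq
2

Derivation:
All 10 rotations (rotation i = S[i:]+S[:i]):
  rot[0] = puquutuuo$
  rot[1] = uquutuuo$p
  rot[2] = quutuuo$pu
  rot[3] = uutuuo$puq
  rot[4] = utuuo$puqu
  rot[5] = tuuo$puquu
  rot[6] = uuo$puquut
  rot[7] = uo$puquutu
  rot[8] = o$puquutuu
  rot[9] = $puquutuuo
Sorted (with $ < everything):
  sorted[0] = $puquutuuo  (last char: 'o')
  sorted[1] = o$puquutuu  (last char: 'u')
  sorted[2] = puquutuuo$  (last char: '$')
  sorted[3] = quutuuo$pu  (last char: 'u')
  sorted[4] = tuuo$puquu  (last char: 'u')
  sorted[5] = uo$puquutu  (last char: 'u')
  sorted[6] = uquutuuo$p  (last char: 'p')
  sorted[7] = utuuo$puqu  (last char: 'u')
  sorted[8] = uuo$puquut  (last char: 't')
  sorted[9] = uutuuo$puq  (last char: 'q')
Last column: ou$uuuputq
Original string S is at sorted index 2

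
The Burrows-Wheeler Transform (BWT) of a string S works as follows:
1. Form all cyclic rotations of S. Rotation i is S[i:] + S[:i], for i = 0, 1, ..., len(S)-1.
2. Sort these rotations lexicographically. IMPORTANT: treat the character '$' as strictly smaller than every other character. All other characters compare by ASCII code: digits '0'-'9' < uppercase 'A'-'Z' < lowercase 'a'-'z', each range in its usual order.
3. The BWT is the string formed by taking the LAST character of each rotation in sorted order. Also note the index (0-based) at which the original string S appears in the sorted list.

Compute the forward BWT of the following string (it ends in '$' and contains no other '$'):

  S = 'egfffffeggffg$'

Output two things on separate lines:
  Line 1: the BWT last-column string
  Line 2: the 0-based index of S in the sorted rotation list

Answer: g$fffffggffege
1

Derivation:
All 14 rotations (rotation i = S[i:]+S[:i]):
  rot[0] = egfffffeggffg$
  rot[1] = gfffffeggffg$e
  rot[2] = fffffeggffg$eg
  rot[3] = ffffeggffg$egf
  rot[4] = fffeggffg$egff
  rot[5] = ffeggffg$egfff
  rot[6] = feggffg$egffff
  rot[7] = eggffg$egfffff
  rot[8] = ggffg$egfffffe
  rot[9] = gffg$egfffffeg
  rot[10] = ffg$egfffffegg
  rot[11] = fg$egfffffeggf
  rot[12] = g$egfffffeggff
  rot[13] = $egfffffeggffg
Sorted (with $ < everything):
  sorted[0] = $egfffffeggffg  (last char: 'g')
  sorted[1] = egfffffeggffg$  (last char: '$')
  sorted[2] = eggffg$egfffff  (last char: 'f')
  sorted[3] = feggffg$egffff  (last char: 'f')
  sorted[4] = ffeggffg$egfff  (last char: 'f')
  sorted[5] = fffeggffg$egff  (last char: 'f')
  sorted[6] = ffffeggffg$egf  (last char: 'f')
  sorted[7] = fffffeggffg$eg  (last char: 'g')
  sorted[8] = ffg$egfffffegg  (last char: 'g')
  sorted[9] = fg$egfffffeggf  (last char: 'f')
  sorted[10] = g$egfffffeggff  (last char: 'f')
  sorted[11] = gfffffeggffg$e  (last char: 'e')
  sorted[12] = gffg$egfffffeg  (last char: 'g')
  sorted[13] = ggffg$egfffffe  (last char: 'e')
Last column: g$fffffggffege
Original string S is at sorted index 1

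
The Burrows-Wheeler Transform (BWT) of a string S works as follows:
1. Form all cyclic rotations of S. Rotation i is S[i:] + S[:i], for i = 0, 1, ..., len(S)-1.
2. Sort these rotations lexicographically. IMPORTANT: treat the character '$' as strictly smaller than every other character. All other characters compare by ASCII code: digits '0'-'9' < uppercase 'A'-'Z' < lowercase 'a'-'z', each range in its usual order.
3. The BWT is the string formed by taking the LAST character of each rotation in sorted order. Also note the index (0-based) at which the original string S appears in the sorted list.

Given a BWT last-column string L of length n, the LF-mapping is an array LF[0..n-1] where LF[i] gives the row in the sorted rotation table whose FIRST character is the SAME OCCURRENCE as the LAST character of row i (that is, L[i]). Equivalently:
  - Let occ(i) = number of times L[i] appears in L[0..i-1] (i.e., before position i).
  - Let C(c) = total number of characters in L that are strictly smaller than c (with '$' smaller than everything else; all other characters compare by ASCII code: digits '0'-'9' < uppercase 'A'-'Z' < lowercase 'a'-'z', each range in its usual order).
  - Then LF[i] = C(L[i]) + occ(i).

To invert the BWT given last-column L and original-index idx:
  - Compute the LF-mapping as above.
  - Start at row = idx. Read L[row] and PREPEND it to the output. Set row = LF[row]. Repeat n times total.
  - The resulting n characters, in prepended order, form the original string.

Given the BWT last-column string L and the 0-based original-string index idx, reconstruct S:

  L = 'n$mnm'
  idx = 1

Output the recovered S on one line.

Answer: mmnn$

Derivation:
LF mapping: 3 0 1 4 2
Walk LF starting at row 1, prepending L[row]:
  step 1: row=1, L[1]='$', prepend. Next row=LF[1]=0
  step 2: row=0, L[0]='n', prepend. Next row=LF[0]=3
  step 3: row=3, L[3]='n', prepend. Next row=LF[3]=4
  step 4: row=4, L[4]='m', prepend. Next row=LF[4]=2
  step 5: row=2, L[2]='m', prepend. Next row=LF[2]=1
Reversed output: mmnn$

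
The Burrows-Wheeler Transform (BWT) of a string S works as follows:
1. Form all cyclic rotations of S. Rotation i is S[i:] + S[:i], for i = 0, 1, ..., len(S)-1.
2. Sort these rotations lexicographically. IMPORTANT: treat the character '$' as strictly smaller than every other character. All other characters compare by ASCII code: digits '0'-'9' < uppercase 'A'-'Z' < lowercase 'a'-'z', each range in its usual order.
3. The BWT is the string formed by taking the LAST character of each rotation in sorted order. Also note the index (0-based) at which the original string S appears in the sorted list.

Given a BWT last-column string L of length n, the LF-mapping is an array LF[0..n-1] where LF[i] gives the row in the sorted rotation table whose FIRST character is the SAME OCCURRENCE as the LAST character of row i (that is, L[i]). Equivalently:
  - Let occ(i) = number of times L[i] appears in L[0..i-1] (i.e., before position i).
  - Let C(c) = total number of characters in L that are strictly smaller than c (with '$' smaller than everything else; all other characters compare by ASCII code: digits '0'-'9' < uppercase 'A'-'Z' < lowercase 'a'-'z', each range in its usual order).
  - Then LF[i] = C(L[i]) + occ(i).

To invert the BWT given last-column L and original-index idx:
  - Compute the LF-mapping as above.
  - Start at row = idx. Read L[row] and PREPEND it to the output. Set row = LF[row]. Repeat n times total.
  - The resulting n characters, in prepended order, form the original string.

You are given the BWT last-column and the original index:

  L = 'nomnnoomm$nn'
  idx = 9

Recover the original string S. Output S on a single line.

Answer: ommnonmnonn$

Derivation:
LF mapping: 4 9 1 5 6 10 11 2 3 0 7 8
Walk LF starting at row 9, prepending L[row]:
  step 1: row=9, L[9]='$', prepend. Next row=LF[9]=0
  step 2: row=0, L[0]='n', prepend. Next row=LF[0]=4
  step 3: row=4, L[4]='n', prepend. Next row=LF[4]=6
  step 4: row=6, L[6]='o', prepend. Next row=LF[6]=11
  step 5: row=11, L[11]='n', prepend. Next row=LF[11]=8
  step 6: row=8, L[8]='m', prepend. Next row=LF[8]=3
  step 7: row=3, L[3]='n', prepend. Next row=LF[3]=5
  step 8: row=5, L[5]='o', prepend. Next row=LF[5]=10
  step 9: row=10, L[10]='n', prepend. Next row=LF[10]=7
  step 10: row=7, L[7]='m', prepend. Next row=LF[7]=2
  step 11: row=2, L[2]='m', prepend. Next row=LF[2]=1
  step 12: row=1, L[1]='o', prepend. Next row=LF[1]=9
Reversed output: ommnonmnonn$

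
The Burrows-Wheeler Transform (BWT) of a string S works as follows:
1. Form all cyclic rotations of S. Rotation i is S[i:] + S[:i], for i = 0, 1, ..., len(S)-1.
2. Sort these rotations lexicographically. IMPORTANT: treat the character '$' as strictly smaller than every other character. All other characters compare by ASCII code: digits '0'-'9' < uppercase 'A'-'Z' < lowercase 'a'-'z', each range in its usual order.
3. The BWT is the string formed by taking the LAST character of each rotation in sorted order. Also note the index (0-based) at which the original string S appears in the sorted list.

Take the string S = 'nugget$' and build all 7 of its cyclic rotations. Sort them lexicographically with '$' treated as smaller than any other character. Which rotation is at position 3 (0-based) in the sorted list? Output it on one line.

Answer: gget$nu

Derivation:
All 7 rotations (rotation i = S[i:]+S[:i]):
  rot[0] = nugget$
  rot[1] = ugget$n
  rot[2] = gget$nu
  rot[3] = get$nug
  rot[4] = et$nugg
  rot[5] = t$nugge
  rot[6] = $nugget
Sorted (with $ < everything):
  sorted[0] = $nugget
  sorted[1] = et$nugg
  sorted[2] = get$nug
  sorted[3] = gget$nu
  sorted[4] = nugget$
  sorted[5] = t$nugge
  sorted[6] = ugget$n
sorted[3] = gget$nu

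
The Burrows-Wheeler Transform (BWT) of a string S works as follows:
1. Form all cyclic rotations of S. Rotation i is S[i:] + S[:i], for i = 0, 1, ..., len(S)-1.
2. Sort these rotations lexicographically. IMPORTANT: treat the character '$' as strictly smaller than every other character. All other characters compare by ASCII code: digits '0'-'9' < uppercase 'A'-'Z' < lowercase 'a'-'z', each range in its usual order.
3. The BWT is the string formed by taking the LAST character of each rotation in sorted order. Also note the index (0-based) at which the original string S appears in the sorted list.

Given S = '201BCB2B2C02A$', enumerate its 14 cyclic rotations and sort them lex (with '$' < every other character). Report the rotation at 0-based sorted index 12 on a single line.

All 14 rotations (rotation i = S[i:]+S[:i]):
  rot[0] = 201BCB2B2C02A$
  rot[1] = 01BCB2B2C02A$2
  rot[2] = 1BCB2B2C02A$20
  rot[3] = BCB2B2C02A$201
  rot[4] = CB2B2C02A$201B
  rot[5] = B2B2C02A$201BC
  rot[6] = 2B2C02A$201BCB
  rot[7] = B2C02A$201BCB2
  rot[8] = 2C02A$201BCB2B
  rot[9] = C02A$201BCB2B2
  rot[10] = 02A$201BCB2B2C
  rot[11] = 2A$201BCB2B2C0
  rot[12] = A$201BCB2B2C02
  rot[13] = $201BCB2B2C02A
Sorted (with $ < everything):
  sorted[0] = $201BCB2B2C02A
  sorted[1] = 01BCB2B2C02A$2
  sorted[2] = 02A$201BCB2B2C
  sorted[3] = 1BCB2B2C02A$20
  sorted[4] = 201BCB2B2C02A$
  sorted[5] = 2A$201BCB2B2C0
  sorted[6] = 2B2C02A$201BCB
  sorted[7] = 2C02A$201BCB2B
  sorted[8] = A$201BCB2B2C02
  sorted[9] = B2B2C02A$201BC
  sorted[10] = B2C02A$201BCB2
  sorted[11] = BCB2B2C02A$201
  sorted[12] = C02A$201BCB2B2
  sorted[13] = CB2B2C02A$201B
sorted[12] = C02A$201BCB2B2

Answer: C02A$201BCB2B2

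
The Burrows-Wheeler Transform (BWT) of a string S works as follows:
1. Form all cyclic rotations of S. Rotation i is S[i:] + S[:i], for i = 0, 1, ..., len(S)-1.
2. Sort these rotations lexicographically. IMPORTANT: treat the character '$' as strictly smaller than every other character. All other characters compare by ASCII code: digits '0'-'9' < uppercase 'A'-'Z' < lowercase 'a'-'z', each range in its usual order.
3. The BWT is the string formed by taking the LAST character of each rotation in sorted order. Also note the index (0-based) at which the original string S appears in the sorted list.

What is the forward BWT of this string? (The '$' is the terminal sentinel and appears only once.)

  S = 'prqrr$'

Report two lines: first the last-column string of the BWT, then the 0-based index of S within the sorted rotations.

Answer: r$rrpq
1

Derivation:
All 6 rotations (rotation i = S[i:]+S[:i]):
  rot[0] = prqrr$
  rot[1] = rqrr$p
  rot[2] = qrr$pr
  rot[3] = rr$prq
  rot[4] = r$prqr
  rot[5] = $prqrr
Sorted (with $ < everything):
  sorted[0] = $prqrr  (last char: 'r')
  sorted[1] = prqrr$  (last char: '$')
  sorted[2] = qrr$pr  (last char: 'r')
  sorted[3] = r$prqr  (last char: 'r')
  sorted[4] = rqrr$p  (last char: 'p')
  sorted[5] = rr$prq  (last char: 'q')
Last column: r$rrpq
Original string S is at sorted index 1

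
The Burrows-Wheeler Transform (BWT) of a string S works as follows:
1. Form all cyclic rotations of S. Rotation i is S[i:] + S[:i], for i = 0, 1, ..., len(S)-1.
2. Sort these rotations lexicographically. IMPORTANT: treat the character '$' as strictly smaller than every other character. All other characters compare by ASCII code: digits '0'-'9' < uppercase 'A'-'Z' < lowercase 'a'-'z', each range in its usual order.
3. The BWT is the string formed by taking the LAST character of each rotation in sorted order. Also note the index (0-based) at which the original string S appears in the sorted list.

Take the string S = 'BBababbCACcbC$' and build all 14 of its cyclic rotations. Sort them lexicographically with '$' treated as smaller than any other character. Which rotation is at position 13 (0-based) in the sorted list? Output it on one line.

All 14 rotations (rotation i = S[i:]+S[:i]):
  rot[0] = BBababbCACcbC$
  rot[1] = BababbCACcbC$B
  rot[2] = ababbCACcbC$BB
  rot[3] = babbCACcbC$BBa
  rot[4] = abbCACcbC$BBab
  rot[5] = bbCACcbC$BBaba
  rot[6] = bCACcbC$BBabab
  rot[7] = CACcbC$BBababb
  rot[8] = ACcbC$BBababbC
  rot[9] = CcbC$BBababbCA
  rot[10] = cbC$BBababbCAC
  rot[11] = bC$BBababbCACc
  rot[12] = C$BBababbCACcb
  rot[13] = $BBababbCACcbC
Sorted (with $ < everything):
  sorted[0] = $BBababbCACcbC
  sorted[1] = ACcbC$BBababbC
  sorted[2] = BBababbCACcbC$
  sorted[3] = BababbCACcbC$B
  sorted[4] = C$BBababbCACcb
  sorted[5] = CACcbC$BBababb
  sorted[6] = CcbC$BBababbCA
  sorted[7] = ababbCACcbC$BB
  sorted[8] = abbCACcbC$BBab
  sorted[9] = bC$BBababbCACc
  sorted[10] = bCACcbC$BBabab
  sorted[11] = babbCACcbC$BBa
  sorted[12] = bbCACcbC$BBaba
  sorted[13] = cbC$BBababbCAC
sorted[13] = cbC$BBababbCAC

Answer: cbC$BBababbCAC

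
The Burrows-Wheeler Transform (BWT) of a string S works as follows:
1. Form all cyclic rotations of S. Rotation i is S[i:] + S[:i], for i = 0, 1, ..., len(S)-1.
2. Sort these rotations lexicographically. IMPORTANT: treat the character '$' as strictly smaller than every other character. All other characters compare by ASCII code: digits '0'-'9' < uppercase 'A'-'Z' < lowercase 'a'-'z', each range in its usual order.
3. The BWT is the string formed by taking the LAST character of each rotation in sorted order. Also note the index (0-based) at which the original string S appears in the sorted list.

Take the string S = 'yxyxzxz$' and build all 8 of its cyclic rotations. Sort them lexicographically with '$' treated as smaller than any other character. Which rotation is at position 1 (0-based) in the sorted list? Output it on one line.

All 8 rotations (rotation i = S[i:]+S[:i]):
  rot[0] = yxyxzxz$
  rot[1] = xyxzxz$y
  rot[2] = yxzxz$yx
  rot[3] = xzxz$yxy
  rot[4] = zxz$yxyx
  rot[5] = xz$yxyxz
  rot[6] = z$yxyxzx
  rot[7] = $yxyxzxz
Sorted (with $ < everything):
  sorted[0] = $yxyxzxz
  sorted[1] = xyxzxz$y
  sorted[2] = xz$yxyxz
  sorted[3] = xzxz$yxy
  sorted[4] = yxyxzxz$
  sorted[5] = yxzxz$yx
  sorted[6] = z$yxyxzx
  sorted[7] = zxz$yxyx
sorted[1] = xyxzxz$y

Answer: xyxzxz$y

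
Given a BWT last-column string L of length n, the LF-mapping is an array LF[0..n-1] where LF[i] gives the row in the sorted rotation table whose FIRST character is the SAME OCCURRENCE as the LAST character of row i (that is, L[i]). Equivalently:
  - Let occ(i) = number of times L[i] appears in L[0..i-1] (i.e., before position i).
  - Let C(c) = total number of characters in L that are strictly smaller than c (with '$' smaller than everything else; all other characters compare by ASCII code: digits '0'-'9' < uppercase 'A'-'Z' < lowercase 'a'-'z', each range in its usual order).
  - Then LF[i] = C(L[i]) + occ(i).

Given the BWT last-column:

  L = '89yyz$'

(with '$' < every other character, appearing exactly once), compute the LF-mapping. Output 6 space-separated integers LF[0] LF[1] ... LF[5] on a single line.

Char counts: '$':1, '8':1, '9':1, 'y':2, 'z':1
C (first-col start): C('$')=0, C('8')=1, C('9')=2, C('y')=3, C('z')=5
L[0]='8': occ=0, LF[0]=C('8')+0=1+0=1
L[1]='9': occ=0, LF[1]=C('9')+0=2+0=2
L[2]='y': occ=0, LF[2]=C('y')+0=3+0=3
L[3]='y': occ=1, LF[3]=C('y')+1=3+1=4
L[4]='z': occ=0, LF[4]=C('z')+0=5+0=5
L[5]='$': occ=0, LF[5]=C('$')+0=0+0=0

Answer: 1 2 3 4 5 0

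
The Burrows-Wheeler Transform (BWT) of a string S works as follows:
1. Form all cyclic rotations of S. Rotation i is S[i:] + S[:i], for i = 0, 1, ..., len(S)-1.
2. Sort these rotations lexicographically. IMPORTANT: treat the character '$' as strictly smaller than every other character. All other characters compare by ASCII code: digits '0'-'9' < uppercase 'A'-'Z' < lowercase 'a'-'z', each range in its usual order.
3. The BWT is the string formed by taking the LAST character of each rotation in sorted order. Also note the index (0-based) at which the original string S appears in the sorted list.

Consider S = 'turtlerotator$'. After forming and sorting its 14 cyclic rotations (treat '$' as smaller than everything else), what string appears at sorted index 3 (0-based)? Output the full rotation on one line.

All 14 rotations (rotation i = S[i:]+S[:i]):
  rot[0] = turtlerotator$
  rot[1] = urtlerotator$t
  rot[2] = rtlerotator$tu
  rot[3] = tlerotator$tur
  rot[4] = lerotator$turt
  rot[5] = erotator$turtl
  rot[6] = rotator$turtle
  rot[7] = otator$turtler
  rot[8] = tator$turtlero
  rot[9] = ator$turtlerot
  rot[10] = tor$turtlerota
  rot[11] = or$turtlerotat
  rot[12] = r$turtlerotato
  rot[13] = $turtlerotator
Sorted (with $ < everything):
  sorted[0] = $turtlerotator
  sorted[1] = ator$turtlerot
  sorted[2] = erotator$turtl
  sorted[3] = lerotator$turt
  sorted[4] = or$turtlerotat
  sorted[5] = otator$turtler
  sorted[6] = r$turtlerotato
  sorted[7] = rotator$turtle
  sorted[8] = rtlerotator$tu
  sorted[9] = tator$turtlero
  sorted[10] = tlerotator$tur
  sorted[11] = tor$turtlerota
  sorted[12] = turtlerotator$
  sorted[13] = urtlerotator$t
sorted[3] = lerotator$turt

Answer: lerotator$turt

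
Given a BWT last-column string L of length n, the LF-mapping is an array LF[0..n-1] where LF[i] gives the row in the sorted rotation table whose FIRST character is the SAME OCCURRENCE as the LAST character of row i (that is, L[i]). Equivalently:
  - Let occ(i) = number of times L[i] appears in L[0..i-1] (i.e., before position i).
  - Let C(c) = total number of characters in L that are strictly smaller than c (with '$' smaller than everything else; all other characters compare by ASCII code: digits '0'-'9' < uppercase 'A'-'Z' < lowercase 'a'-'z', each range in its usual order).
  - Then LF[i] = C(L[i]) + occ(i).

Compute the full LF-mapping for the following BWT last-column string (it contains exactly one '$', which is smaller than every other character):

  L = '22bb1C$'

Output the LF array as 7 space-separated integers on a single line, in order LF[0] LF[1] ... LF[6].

Answer: 2 3 5 6 1 4 0

Derivation:
Char counts: '$':1, '1':1, '2':2, 'C':1, 'b':2
C (first-col start): C('$')=0, C('1')=1, C('2')=2, C('C')=4, C('b')=5
L[0]='2': occ=0, LF[0]=C('2')+0=2+0=2
L[1]='2': occ=1, LF[1]=C('2')+1=2+1=3
L[2]='b': occ=0, LF[2]=C('b')+0=5+0=5
L[3]='b': occ=1, LF[3]=C('b')+1=5+1=6
L[4]='1': occ=0, LF[4]=C('1')+0=1+0=1
L[5]='C': occ=0, LF[5]=C('C')+0=4+0=4
L[6]='$': occ=0, LF[6]=C('$')+0=0+0=0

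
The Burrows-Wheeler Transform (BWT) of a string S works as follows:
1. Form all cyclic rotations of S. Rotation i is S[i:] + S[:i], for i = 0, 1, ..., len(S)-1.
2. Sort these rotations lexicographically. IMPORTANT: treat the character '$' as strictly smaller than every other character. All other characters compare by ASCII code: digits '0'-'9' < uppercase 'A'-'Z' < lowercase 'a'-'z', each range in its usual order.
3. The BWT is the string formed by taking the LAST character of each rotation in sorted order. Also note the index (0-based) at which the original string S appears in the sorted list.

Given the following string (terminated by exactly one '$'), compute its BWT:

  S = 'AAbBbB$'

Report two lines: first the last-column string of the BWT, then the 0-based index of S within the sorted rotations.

Answer: B$AbbBA
1

Derivation:
All 7 rotations (rotation i = S[i:]+S[:i]):
  rot[0] = AAbBbB$
  rot[1] = AbBbB$A
  rot[2] = bBbB$AA
  rot[3] = BbB$AAb
  rot[4] = bB$AAbB
  rot[5] = B$AAbBb
  rot[6] = $AAbBbB
Sorted (with $ < everything):
  sorted[0] = $AAbBbB  (last char: 'B')
  sorted[1] = AAbBbB$  (last char: '$')
  sorted[2] = AbBbB$A  (last char: 'A')
  sorted[3] = B$AAbBb  (last char: 'b')
  sorted[4] = BbB$AAb  (last char: 'b')
  sorted[5] = bB$AAbB  (last char: 'B')
  sorted[6] = bBbB$AA  (last char: 'A')
Last column: B$AbbBA
Original string S is at sorted index 1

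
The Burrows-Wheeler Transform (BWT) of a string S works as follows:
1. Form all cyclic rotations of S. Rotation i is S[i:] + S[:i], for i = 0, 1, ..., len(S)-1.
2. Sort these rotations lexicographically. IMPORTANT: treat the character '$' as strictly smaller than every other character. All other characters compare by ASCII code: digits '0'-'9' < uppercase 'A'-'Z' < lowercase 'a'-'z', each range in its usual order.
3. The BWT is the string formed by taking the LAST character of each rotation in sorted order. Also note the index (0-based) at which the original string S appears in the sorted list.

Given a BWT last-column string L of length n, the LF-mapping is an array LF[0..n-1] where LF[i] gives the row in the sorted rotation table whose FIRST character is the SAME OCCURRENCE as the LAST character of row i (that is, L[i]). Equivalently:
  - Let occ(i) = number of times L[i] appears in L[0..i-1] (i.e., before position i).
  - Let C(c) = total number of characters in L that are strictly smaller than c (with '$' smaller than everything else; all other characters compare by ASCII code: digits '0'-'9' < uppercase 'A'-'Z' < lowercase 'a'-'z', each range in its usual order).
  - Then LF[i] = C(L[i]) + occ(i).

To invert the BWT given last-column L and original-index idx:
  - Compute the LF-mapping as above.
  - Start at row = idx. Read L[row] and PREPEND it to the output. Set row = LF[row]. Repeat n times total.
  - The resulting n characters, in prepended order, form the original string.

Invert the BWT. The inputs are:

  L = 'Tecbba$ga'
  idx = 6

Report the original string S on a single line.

LF mapping: 1 7 6 4 5 2 0 8 3
Walk LF starting at row 6, prepending L[row]:
  step 1: row=6, L[6]='$', prepend. Next row=LF[6]=0
  step 2: row=0, L[0]='T', prepend. Next row=LF[0]=1
  step 3: row=1, L[1]='e', prepend. Next row=LF[1]=7
  step 4: row=7, L[7]='g', prepend. Next row=LF[7]=8
  step 5: row=8, L[8]='a', prepend. Next row=LF[8]=3
  step 6: row=3, L[3]='b', prepend. Next row=LF[3]=4
  step 7: row=4, L[4]='b', prepend. Next row=LF[4]=5
  step 8: row=5, L[5]='a', prepend. Next row=LF[5]=2
  step 9: row=2, L[2]='c', prepend. Next row=LF[2]=6
Reversed output: cabbageT$

Answer: cabbageT$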